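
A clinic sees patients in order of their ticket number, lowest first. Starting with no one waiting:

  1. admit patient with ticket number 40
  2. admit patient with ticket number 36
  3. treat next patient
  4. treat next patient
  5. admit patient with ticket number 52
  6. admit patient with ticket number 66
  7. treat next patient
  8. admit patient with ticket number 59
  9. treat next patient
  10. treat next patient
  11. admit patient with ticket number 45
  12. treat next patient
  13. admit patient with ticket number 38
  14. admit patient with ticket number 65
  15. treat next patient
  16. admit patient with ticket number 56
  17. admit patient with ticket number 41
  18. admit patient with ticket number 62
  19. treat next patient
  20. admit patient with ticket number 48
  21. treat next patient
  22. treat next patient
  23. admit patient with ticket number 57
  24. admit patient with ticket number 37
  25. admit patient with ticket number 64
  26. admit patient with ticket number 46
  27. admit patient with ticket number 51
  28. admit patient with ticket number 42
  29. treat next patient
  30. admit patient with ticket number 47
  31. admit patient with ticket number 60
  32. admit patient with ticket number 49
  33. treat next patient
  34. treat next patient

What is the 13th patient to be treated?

insert 40 → {40}
insert 36 → {36, 40}
treat next patient → 36; now {40}
treat next patient → 40; now {}
insert 52 → {52}
insert 66 → {52, 66}
treat next patient → 52; now {66}
insert 59 → {59, 66}
treat next patient → 59; now {66}
treat next patient → 66; now {}
insert 45 → {45}
treat next patient → 45; now {}
insert 38 → {38}
insert 65 → {38, 65}
treat next patient → 38; now {65}
insert 56 → {56, 65}
insert 41 → {41, 56, 65}
insert 62 → {41, 56, 62, 65}
treat next patient → 41; now {56, 62, 65}
insert 48 → {48, 56, 62, 65}
treat next patient → 48; now {56, 62, 65}
treat next patient → 56; now {62, 65}
insert 57 → {57, 62, 65}
insert 37 → {37, 57, 62, 65}
insert 64 → {37, 57, 62, 64, 65}
insert 46 → {37, 46, 57, 62, 64, 65}
insert 51 → {37, 46, 51, 57, 62, 64, 65}
insert 42 → {37, 42, 46, 51, 57, 62, 64, 65}
treat next patient → 37; now {42, 46, 51, 57, 62, 64, 65}
insert 47 → {42, 46, 47, 51, 57, 62, 64, 65}
insert 60 → {42, 46, 47, 51, 57, 60, 62, 64, 65}
insert 49 → {42, 46, 47, 49, 51, 57, 60, 62, 64, 65}
treat next patient → 42; now {46, 47, 49, 51, 57, 60, 62, 64, 65}
treat next patient → 46; now {47, 49, 51, 57, 60, 62, 64, 65}

46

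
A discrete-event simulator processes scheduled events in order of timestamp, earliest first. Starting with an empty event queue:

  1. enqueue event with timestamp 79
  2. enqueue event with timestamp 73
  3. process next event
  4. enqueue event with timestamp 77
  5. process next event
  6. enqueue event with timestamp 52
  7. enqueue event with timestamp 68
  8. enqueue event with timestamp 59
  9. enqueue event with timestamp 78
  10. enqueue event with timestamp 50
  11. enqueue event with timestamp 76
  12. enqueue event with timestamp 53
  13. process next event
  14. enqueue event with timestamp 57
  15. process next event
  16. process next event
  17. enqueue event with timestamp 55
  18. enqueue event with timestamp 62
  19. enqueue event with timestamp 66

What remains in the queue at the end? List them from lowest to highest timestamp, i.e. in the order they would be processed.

insert 79 → {79}
insert 73 → {73, 79}
process next event → 73; now {79}
insert 77 → {77, 79}
process next event → 77; now {79}
insert 52 → {52, 79}
insert 68 → {52, 68, 79}
insert 59 → {52, 59, 68, 79}
insert 78 → {52, 59, 68, 78, 79}
insert 50 → {50, 52, 59, 68, 78, 79}
insert 76 → {50, 52, 59, 68, 76, 78, 79}
insert 53 → {50, 52, 53, 59, 68, 76, 78, 79}
process next event → 50; now {52, 53, 59, 68, 76, 78, 79}
insert 57 → {52, 53, 57, 59, 68, 76, 78, 79}
process next event → 52; now {53, 57, 59, 68, 76, 78, 79}
process next event → 53; now {57, 59, 68, 76, 78, 79}
insert 55 → {55, 57, 59, 68, 76, 78, 79}
insert 62 → {55, 57, 59, 62, 68, 76, 78, 79}
insert 66 → {55, 57, 59, 62, 66, 68, 76, 78, 79}

[55, 57, 59, 62, 66, 68, 76, 78, 79]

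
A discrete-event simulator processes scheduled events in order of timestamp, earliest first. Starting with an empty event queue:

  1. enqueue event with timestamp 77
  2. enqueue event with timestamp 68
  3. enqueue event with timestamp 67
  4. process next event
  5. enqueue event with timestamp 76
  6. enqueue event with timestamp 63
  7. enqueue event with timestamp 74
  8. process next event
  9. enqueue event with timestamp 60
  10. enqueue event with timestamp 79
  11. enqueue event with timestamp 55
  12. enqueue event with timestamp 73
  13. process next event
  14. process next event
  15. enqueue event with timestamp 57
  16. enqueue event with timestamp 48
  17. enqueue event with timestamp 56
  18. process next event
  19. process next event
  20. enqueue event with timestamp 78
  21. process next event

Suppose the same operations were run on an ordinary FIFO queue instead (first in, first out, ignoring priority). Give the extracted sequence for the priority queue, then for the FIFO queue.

insert 77 → {77}
insert 68 → {68, 77}
insert 67 → {67, 68, 77}
process next event → 67; now {68, 77}
insert 76 → {68, 76, 77}
insert 63 → {63, 68, 76, 77}
insert 74 → {63, 68, 74, 76, 77}
process next event → 63; now {68, 74, 76, 77}
insert 60 → {60, 68, 74, 76, 77}
insert 79 → {60, 68, 74, 76, 77, 79}
insert 55 → {55, 60, 68, 74, 76, 77, 79}
insert 73 → {55, 60, 68, 73, 74, 76, 77, 79}
process next event → 55; now {60, 68, 73, 74, 76, 77, 79}
process next event → 60; now {68, 73, 74, 76, 77, 79}
insert 57 → {57, 68, 73, 74, 76, 77, 79}
insert 48 → {48, 57, 68, 73, 74, 76, 77, 79}
insert 56 → {48, 56, 57, 68, 73, 74, 76, 77, 79}
process next event → 48; now {56, 57, 68, 73, 74, 76, 77, 79}
process next event → 56; now {57, 68, 73, 74, 76, 77, 79}
insert 78 → {57, 68, 73, 74, 76, 77, 78, 79}
process next event → 57; now {68, 73, 74, 76, 77, 78, 79}

priority queue: 67, 63, 55, 60, 48, 56, 57; FIFO queue: 77, 68, 67, 76, 63, 74, 60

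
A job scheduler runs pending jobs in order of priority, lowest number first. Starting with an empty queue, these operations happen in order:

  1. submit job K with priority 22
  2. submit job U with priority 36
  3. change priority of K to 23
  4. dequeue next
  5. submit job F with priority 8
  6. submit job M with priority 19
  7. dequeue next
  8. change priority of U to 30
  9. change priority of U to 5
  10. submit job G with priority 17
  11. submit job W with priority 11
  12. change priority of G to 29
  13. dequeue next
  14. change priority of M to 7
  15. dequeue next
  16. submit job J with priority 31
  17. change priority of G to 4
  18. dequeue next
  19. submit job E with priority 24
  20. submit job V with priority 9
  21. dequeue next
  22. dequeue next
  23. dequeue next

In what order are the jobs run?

K, F, U, M, G, V, W, E

add K (priority 22) → {K:22}
add U (priority 36) → {K:22, U:36}
update K to priority 23 → {K:23, U:36}
dequeue next → K; now {U:36}
add F (priority 8) → {F:8, U:36}
add M (priority 19) → {F:8, M:19, U:36}
dequeue next → F; now {M:19, U:36}
update U to priority 30 → {M:19, U:30}
update U to priority 5 → {U:5, M:19}
add G (priority 17) → {U:5, G:17, M:19}
add W (priority 11) → {U:5, W:11, G:17, M:19}
update G to priority 29 → {U:5, W:11, M:19, G:29}
dequeue next → U; now {W:11, M:19, G:29}
update M to priority 7 → {M:7, W:11, G:29}
dequeue next → M; now {W:11, G:29}
add J (priority 31) → {W:11, G:29, J:31}
update G to priority 4 → {G:4, W:11, J:31}
dequeue next → G; now {W:11, J:31}
add E (priority 24) → {W:11, E:24, J:31}
add V (priority 9) → {V:9, W:11, E:24, J:31}
dequeue next → V; now {W:11, E:24, J:31}
dequeue next → W; now {E:24, J:31}
dequeue next → E; now {J:31}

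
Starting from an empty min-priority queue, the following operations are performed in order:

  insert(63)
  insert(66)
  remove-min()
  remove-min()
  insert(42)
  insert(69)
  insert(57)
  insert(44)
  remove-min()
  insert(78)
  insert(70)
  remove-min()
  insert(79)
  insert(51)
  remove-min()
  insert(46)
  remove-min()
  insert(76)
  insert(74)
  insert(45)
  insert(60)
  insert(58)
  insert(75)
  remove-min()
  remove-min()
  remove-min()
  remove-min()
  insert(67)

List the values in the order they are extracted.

63, 66, 42, 44, 51, 46, 45, 57, 58, 60

insert 63 → {63}
insert 66 → {63, 66}
remove-min → 63; now {66}
remove-min → 66; now {}
insert 42 → {42}
insert 69 → {42, 69}
insert 57 → {42, 57, 69}
insert 44 → {42, 44, 57, 69}
remove-min → 42; now {44, 57, 69}
insert 78 → {44, 57, 69, 78}
insert 70 → {44, 57, 69, 70, 78}
remove-min → 44; now {57, 69, 70, 78}
insert 79 → {57, 69, 70, 78, 79}
insert 51 → {51, 57, 69, 70, 78, 79}
remove-min → 51; now {57, 69, 70, 78, 79}
insert 46 → {46, 57, 69, 70, 78, 79}
remove-min → 46; now {57, 69, 70, 78, 79}
insert 76 → {57, 69, 70, 76, 78, 79}
insert 74 → {57, 69, 70, 74, 76, 78, 79}
insert 45 → {45, 57, 69, 70, 74, 76, 78, 79}
insert 60 → {45, 57, 60, 69, 70, 74, 76, 78, 79}
insert 58 → {45, 57, 58, 60, 69, 70, 74, 76, 78, 79}
insert 75 → {45, 57, 58, 60, 69, 70, 74, 75, 76, 78, 79}
remove-min → 45; now {57, 58, 60, 69, 70, 74, 75, 76, 78, 79}
remove-min → 57; now {58, 60, 69, 70, 74, 75, 76, 78, 79}
remove-min → 58; now {60, 69, 70, 74, 75, 76, 78, 79}
remove-min → 60; now {69, 70, 74, 75, 76, 78, 79}
insert 67 → {67, 69, 70, 74, 75, 76, 78, 79}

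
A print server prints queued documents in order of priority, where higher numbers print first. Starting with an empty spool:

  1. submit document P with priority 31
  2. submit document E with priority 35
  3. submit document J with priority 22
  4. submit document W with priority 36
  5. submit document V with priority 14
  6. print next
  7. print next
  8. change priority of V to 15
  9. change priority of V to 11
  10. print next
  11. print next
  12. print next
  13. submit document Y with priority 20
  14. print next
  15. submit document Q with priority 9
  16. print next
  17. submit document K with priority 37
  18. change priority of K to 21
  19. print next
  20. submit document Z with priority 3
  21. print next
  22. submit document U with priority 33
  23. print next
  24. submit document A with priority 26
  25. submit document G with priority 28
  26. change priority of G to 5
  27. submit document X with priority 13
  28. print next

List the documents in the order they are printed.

[W, E, P, J, V, Y, Q, K, Z, U, A]

add P (priority 31) → {P:31}
add E (priority 35) → {E:35, P:31}
add J (priority 22) → {E:35, P:31, J:22}
add W (priority 36) → {W:36, E:35, P:31, J:22}
add V (priority 14) → {W:36, E:35, P:31, J:22, V:14}
print next → W; now {E:35, P:31, J:22, V:14}
print next → E; now {P:31, J:22, V:14}
update V to priority 15 → {P:31, J:22, V:15}
update V to priority 11 → {P:31, J:22, V:11}
print next → P; now {J:22, V:11}
print next → J; now {V:11}
print next → V; now {}
add Y (priority 20) → {Y:20}
print next → Y; now {}
add Q (priority 9) → {Q:9}
print next → Q; now {}
add K (priority 37) → {K:37}
update K to priority 21 → {K:21}
print next → K; now {}
add Z (priority 3) → {Z:3}
print next → Z; now {}
add U (priority 33) → {U:33}
print next → U; now {}
add A (priority 26) → {A:26}
add G (priority 28) → {G:28, A:26}
update G to priority 5 → {A:26, G:5}
add X (priority 13) → {A:26, X:13, G:5}
print next → A; now {X:13, G:5}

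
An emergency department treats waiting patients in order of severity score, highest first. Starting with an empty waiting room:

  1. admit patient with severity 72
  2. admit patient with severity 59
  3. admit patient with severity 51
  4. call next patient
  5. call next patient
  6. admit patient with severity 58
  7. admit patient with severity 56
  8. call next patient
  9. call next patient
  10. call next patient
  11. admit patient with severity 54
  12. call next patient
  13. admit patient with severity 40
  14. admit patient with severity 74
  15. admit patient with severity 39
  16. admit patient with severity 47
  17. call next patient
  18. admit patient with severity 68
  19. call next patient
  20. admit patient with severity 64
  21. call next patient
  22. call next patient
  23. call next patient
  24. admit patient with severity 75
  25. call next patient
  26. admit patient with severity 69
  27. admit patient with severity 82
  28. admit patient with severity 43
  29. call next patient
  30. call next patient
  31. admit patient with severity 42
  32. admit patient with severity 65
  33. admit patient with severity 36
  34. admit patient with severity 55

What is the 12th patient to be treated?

75

insert 72 → {72}
insert 59 → {72, 59}
insert 51 → {72, 59, 51}
call next patient → 72; now {59, 51}
call next patient → 59; now {51}
insert 58 → {58, 51}
insert 56 → {58, 56, 51}
call next patient → 58; now {56, 51}
call next patient → 56; now {51}
call next patient → 51; now {}
insert 54 → {54}
call next patient → 54; now {}
insert 40 → {40}
insert 74 → {74, 40}
insert 39 → {74, 40, 39}
insert 47 → {74, 47, 40, 39}
call next patient → 74; now {47, 40, 39}
insert 68 → {68, 47, 40, 39}
call next patient → 68; now {47, 40, 39}
insert 64 → {64, 47, 40, 39}
call next patient → 64; now {47, 40, 39}
call next patient → 47; now {40, 39}
call next patient → 40; now {39}
insert 75 → {75, 39}
call next patient → 75; now {39}
insert 69 → {69, 39}
insert 82 → {82, 69, 39}
insert 43 → {82, 69, 43, 39}
call next patient → 82; now {69, 43, 39}
call next patient → 69; now {43, 39}
insert 42 → {43, 42, 39}
insert 65 → {65, 43, 42, 39}
insert 36 → {65, 43, 42, 39, 36}
insert 55 → {65, 55, 43, 42, 39, 36}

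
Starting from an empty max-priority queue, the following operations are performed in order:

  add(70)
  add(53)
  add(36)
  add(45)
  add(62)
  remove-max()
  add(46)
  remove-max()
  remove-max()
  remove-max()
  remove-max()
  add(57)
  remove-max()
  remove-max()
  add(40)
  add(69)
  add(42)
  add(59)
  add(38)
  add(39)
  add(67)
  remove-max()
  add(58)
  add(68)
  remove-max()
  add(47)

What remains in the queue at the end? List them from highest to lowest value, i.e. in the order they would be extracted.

insert 70 → {70}
insert 53 → {70, 53}
insert 36 → {70, 53, 36}
insert 45 → {70, 53, 45, 36}
insert 62 → {70, 62, 53, 45, 36}
remove-max → 70; now {62, 53, 45, 36}
insert 46 → {62, 53, 46, 45, 36}
remove-max → 62; now {53, 46, 45, 36}
remove-max → 53; now {46, 45, 36}
remove-max → 46; now {45, 36}
remove-max → 45; now {36}
insert 57 → {57, 36}
remove-max → 57; now {36}
remove-max → 36; now {}
insert 40 → {40}
insert 69 → {69, 40}
insert 42 → {69, 42, 40}
insert 59 → {69, 59, 42, 40}
insert 38 → {69, 59, 42, 40, 38}
insert 39 → {69, 59, 42, 40, 39, 38}
insert 67 → {69, 67, 59, 42, 40, 39, 38}
remove-max → 69; now {67, 59, 42, 40, 39, 38}
insert 58 → {67, 59, 58, 42, 40, 39, 38}
insert 68 → {68, 67, 59, 58, 42, 40, 39, 38}
remove-max → 68; now {67, 59, 58, 42, 40, 39, 38}
insert 47 → {67, 59, 58, 47, 42, 40, 39, 38}

[67, 59, 58, 47, 42, 40, 39, 38]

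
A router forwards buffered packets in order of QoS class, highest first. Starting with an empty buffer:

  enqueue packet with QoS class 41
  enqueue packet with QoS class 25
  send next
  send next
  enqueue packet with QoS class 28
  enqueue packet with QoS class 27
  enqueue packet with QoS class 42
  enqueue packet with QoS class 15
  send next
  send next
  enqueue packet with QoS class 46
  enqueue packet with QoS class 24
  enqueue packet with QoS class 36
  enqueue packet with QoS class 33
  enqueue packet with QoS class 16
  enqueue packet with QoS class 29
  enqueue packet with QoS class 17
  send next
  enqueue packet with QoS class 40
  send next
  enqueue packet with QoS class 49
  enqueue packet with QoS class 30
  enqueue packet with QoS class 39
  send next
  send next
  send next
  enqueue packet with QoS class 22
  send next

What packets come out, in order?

insert 41 → {41}
insert 25 → {41, 25}
send next → 41; now {25}
send next → 25; now {}
insert 28 → {28}
insert 27 → {28, 27}
insert 42 → {42, 28, 27}
insert 15 → {42, 28, 27, 15}
send next → 42; now {28, 27, 15}
send next → 28; now {27, 15}
insert 46 → {46, 27, 15}
insert 24 → {46, 27, 24, 15}
insert 36 → {46, 36, 27, 24, 15}
insert 33 → {46, 36, 33, 27, 24, 15}
insert 16 → {46, 36, 33, 27, 24, 16, 15}
insert 29 → {46, 36, 33, 29, 27, 24, 16, 15}
insert 17 → {46, 36, 33, 29, 27, 24, 17, 16, 15}
send next → 46; now {36, 33, 29, 27, 24, 17, 16, 15}
insert 40 → {40, 36, 33, 29, 27, 24, 17, 16, 15}
send next → 40; now {36, 33, 29, 27, 24, 17, 16, 15}
insert 49 → {49, 36, 33, 29, 27, 24, 17, 16, 15}
insert 30 → {49, 36, 33, 30, 29, 27, 24, 17, 16, 15}
insert 39 → {49, 39, 36, 33, 30, 29, 27, 24, 17, 16, 15}
send next → 49; now {39, 36, 33, 30, 29, 27, 24, 17, 16, 15}
send next → 39; now {36, 33, 30, 29, 27, 24, 17, 16, 15}
send next → 36; now {33, 30, 29, 27, 24, 17, 16, 15}
insert 22 → {33, 30, 29, 27, 24, 22, 17, 16, 15}
send next → 33; now {30, 29, 27, 24, 22, 17, 16, 15}

41, 25, 42, 28, 46, 40, 49, 39, 36, 33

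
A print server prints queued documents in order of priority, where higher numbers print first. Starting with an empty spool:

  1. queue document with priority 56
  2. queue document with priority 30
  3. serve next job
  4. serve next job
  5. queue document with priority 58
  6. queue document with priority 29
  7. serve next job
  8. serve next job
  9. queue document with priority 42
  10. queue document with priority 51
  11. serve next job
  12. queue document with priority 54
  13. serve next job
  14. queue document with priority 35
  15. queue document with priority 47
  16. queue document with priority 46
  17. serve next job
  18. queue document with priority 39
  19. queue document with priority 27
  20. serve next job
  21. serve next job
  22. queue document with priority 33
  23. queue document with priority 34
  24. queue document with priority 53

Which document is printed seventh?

insert 56 → {56}
insert 30 → {56, 30}
serve next job → 56; now {30}
serve next job → 30; now {}
insert 58 → {58}
insert 29 → {58, 29}
serve next job → 58; now {29}
serve next job → 29; now {}
insert 42 → {42}
insert 51 → {51, 42}
serve next job → 51; now {42}
insert 54 → {54, 42}
serve next job → 54; now {42}
insert 35 → {42, 35}
insert 47 → {47, 42, 35}
insert 46 → {47, 46, 42, 35}
serve next job → 47; now {46, 42, 35}
insert 39 → {46, 42, 39, 35}
insert 27 → {46, 42, 39, 35, 27}
serve next job → 46; now {42, 39, 35, 27}
serve next job → 42; now {39, 35, 27}
insert 33 → {39, 35, 33, 27}
insert 34 → {39, 35, 34, 33, 27}
insert 53 → {53, 39, 35, 34, 33, 27}

47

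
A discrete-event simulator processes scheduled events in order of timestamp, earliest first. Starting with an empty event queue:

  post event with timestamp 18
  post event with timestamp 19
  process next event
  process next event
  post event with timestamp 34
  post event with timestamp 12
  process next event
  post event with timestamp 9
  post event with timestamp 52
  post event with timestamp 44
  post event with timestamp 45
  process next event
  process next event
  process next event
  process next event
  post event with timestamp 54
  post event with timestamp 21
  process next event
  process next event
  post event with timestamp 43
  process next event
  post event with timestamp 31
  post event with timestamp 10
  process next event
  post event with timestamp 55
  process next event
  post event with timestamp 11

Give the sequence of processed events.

insert 18 → {18}
insert 19 → {18, 19}
process next event → 18; now {19}
process next event → 19; now {}
insert 34 → {34}
insert 12 → {12, 34}
process next event → 12; now {34}
insert 9 → {9, 34}
insert 52 → {9, 34, 52}
insert 44 → {9, 34, 44, 52}
insert 45 → {9, 34, 44, 45, 52}
process next event → 9; now {34, 44, 45, 52}
process next event → 34; now {44, 45, 52}
process next event → 44; now {45, 52}
process next event → 45; now {52}
insert 54 → {52, 54}
insert 21 → {21, 52, 54}
process next event → 21; now {52, 54}
process next event → 52; now {54}
insert 43 → {43, 54}
process next event → 43; now {54}
insert 31 → {31, 54}
insert 10 → {10, 31, 54}
process next event → 10; now {31, 54}
insert 55 → {31, 54, 55}
process next event → 31; now {54, 55}
insert 11 → {11, 54, 55}

[18, 19, 12, 9, 34, 44, 45, 21, 52, 43, 10, 31]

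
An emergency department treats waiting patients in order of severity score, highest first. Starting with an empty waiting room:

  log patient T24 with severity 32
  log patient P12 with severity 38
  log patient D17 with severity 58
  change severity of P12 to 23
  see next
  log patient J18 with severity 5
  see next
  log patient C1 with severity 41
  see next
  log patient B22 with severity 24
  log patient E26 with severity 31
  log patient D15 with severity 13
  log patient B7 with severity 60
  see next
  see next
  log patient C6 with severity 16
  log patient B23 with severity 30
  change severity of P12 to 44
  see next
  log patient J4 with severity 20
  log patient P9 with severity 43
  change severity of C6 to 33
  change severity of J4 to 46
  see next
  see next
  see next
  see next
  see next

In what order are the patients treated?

[D17, T24, C1, B7, E26, P12, J4, P9, C6, B23, B22]

add T24 (severity 32) → {T24:32}
add P12 (severity 38) → {P12:38, T24:32}
add D17 (severity 58) → {D17:58, P12:38, T24:32}
update P12 to severity 23 → {D17:58, T24:32, P12:23}
see next → D17; now {T24:32, P12:23}
add J18 (severity 5) → {T24:32, P12:23, J18:5}
see next → T24; now {P12:23, J18:5}
add C1 (severity 41) → {C1:41, P12:23, J18:5}
see next → C1; now {P12:23, J18:5}
add B22 (severity 24) → {B22:24, P12:23, J18:5}
add E26 (severity 31) → {E26:31, B22:24, P12:23, J18:5}
add D15 (severity 13) → {E26:31, B22:24, P12:23, D15:13, J18:5}
add B7 (severity 60) → {B7:60, E26:31, B22:24, P12:23, D15:13, J18:5}
see next → B7; now {E26:31, B22:24, P12:23, D15:13, J18:5}
see next → E26; now {B22:24, P12:23, D15:13, J18:5}
add C6 (severity 16) → {B22:24, P12:23, C6:16, D15:13, J18:5}
add B23 (severity 30) → {B23:30, B22:24, P12:23, C6:16, D15:13, J18:5}
update P12 to severity 44 → {P12:44, B23:30, B22:24, C6:16, D15:13, J18:5}
see next → P12; now {B23:30, B22:24, C6:16, D15:13, J18:5}
add J4 (severity 20) → {B23:30, B22:24, J4:20, C6:16, D15:13, J18:5}
add P9 (severity 43) → {P9:43, B23:30, B22:24, J4:20, C6:16, D15:13, J18:5}
update C6 to severity 33 → {P9:43, C6:33, B23:30, B22:24, J4:20, D15:13, J18:5}
update J4 to severity 46 → {J4:46, P9:43, C6:33, B23:30, B22:24, D15:13, J18:5}
see next → J4; now {P9:43, C6:33, B23:30, B22:24, D15:13, J18:5}
see next → P9; now {C6:33, B23:30, B22:24, D15:13, J18:5}
see next → C6; now {B23:30, B22:24, D15:13, J18:5}
see next → B23; now {B22:24, D15:13, J18:5}
see next → B22; now {D15:13, J18:5}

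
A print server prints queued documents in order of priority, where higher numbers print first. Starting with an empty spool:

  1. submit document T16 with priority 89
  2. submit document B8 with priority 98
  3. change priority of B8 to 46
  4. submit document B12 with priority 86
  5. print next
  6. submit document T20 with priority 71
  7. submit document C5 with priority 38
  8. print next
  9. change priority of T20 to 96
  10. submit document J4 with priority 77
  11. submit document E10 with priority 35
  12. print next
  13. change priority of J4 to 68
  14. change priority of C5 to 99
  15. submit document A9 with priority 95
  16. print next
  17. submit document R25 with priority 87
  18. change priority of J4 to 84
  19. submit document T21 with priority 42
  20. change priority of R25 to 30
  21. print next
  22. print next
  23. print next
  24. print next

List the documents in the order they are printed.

T16 → B12 → T20 → C5 → A9 → J4 → B8 → T21

add T16 (priority 89) → {T16:89}
add B8 (priority 98) → {B8:98, T16:89}
update B8 to priority 46 → {T16:89, B8:46}
add B12 (priority 86) → {T16:89, B12:86, B8:46}
print next → T16; now {B12:86, B8:46}
add T20 (priority 71) → {B12:86, T20:71, B8:46}
add C5 (priority 38) → {B12:86, T20:71, B8:46, C5:38}
print next → B12; now {T20:71, B8:46, C5:38}
update T20 to priority 96 → {T20:96, B8:46, C5:38}
add J4 (priority 77) → {T20:96, J4:77, B8:46, C5:38}
add E10 (priority 35) → {T20:96, J4:77, B8:46, C5:38, E10:35}
print next → T20; now {J4:77, B8:46, C5:38, E10:35}
update J4 to priority 68 → {J4:68, B8:46, C5:38, E10:35}
update C5 to priority 99 → {C5:99, J4:68, B8:46, E10:35}
add A9 (priority 95) → {C5:99, A9:95, J4:68, B8:46, E10:35}
print next → C5; now {A9:95, J4:68, B8:46, E10:35}
add R25 (priority 87) → {A9:95, R25:87, J4:68, B8:46, E10:35}
update J4 to priority 84 → {A9:95, R25:87, J4:84, B8:46, E10:35}
add T21 (priority 42) → {A9:95, R25:87, J4:84, B8:46, T21:42, E10:35}
update R25 to priority 30 → {A9:95, J4:84, B8:46, T21:42, E10:35, R25:30}
print next → A9; now {J4:84, B8:46, T21:42, E10:35, R25:30}
print next → J4; now {B8:46, T21:42, E10:35, R25:30}
print next → B8; now {T21:42, E10:35, R25:30}
print next → T21; now {E10:35, R25:30}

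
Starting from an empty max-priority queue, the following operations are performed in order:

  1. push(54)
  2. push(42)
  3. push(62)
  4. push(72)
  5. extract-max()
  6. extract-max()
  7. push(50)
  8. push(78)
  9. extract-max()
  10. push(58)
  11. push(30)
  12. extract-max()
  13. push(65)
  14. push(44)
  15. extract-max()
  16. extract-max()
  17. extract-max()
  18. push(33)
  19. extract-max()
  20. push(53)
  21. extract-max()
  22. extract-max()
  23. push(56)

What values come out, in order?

72, 62, 78, 58, 65, 54, 50, 44, 53, 42

insert 54 → {54}
insert 42 → {54, 42}
insert 62 → {62, 54, 42}
insert 72 → {72, 62, 54, 42}
extract-max → 72; now {62, 54, 42}
extract-max → 62; now {54, 42}
insert 50 → {54, 50, 42}
insert 78 → {78, 54, 50, 42}
extract-max → 78; now {54, 50, 42}
insert 58 → {58, 54, 50, 42}
insert 30 → {58, 54, 50, 42, 30}
extract-max → 58; now {54, 50, 42, 30}
insert 65 → {65, 54, 50, 42, 30}
insert 44 → {65, 54, 50, 44, 42, 30}
extract-max → 65; now {54, 50, 44, 42, 30}
extract-max → 54; now {50, 44, 42, 30}
extract-max → 50; now {44, 42, 30}
insert 33 → {44, 42, 33, 30}
extract-max → 44; now {42, 33, 30}
insert 53 → {53, 42, 33, 30}
extract-max → 53; now {42, 33, 30}
extract-max → 42; now {33, 30}
insert 56 → {56, 33, 30}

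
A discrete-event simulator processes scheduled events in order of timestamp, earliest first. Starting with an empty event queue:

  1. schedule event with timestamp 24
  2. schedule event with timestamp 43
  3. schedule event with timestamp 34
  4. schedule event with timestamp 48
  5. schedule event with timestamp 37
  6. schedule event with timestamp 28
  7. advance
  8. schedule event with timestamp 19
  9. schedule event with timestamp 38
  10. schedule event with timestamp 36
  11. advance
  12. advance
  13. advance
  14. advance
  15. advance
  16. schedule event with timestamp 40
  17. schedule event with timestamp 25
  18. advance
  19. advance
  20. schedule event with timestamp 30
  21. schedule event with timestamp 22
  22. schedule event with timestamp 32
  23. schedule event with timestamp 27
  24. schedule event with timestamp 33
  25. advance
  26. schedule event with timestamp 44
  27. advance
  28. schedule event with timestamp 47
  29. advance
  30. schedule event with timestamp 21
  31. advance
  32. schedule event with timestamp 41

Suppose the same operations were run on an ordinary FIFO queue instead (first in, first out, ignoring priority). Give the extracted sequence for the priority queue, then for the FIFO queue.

insert 24 → {24}
insert 43 → {24, 43}
insert 34 → {24, 34, 43}
insert 48 → {24, 34, 43, 48}
insert 37 → {24, 34, 37, 43, 48}
insert 28 → {24, 28, 34, 37, 43, 48}
advance → 24; now {28, 34, 37, 43, 48}
insert 19 → {19, 28, 34, 37, 43, 48}
insert 38 → {19, 28, 34, 37, 38, 43, 48}
insert 36 → {19, 28, 34, 36, 37, 38, 43, 48}
advance → 19; now {28, 34, 36, 37, 38, 43, 48}
advance → 28; now {34, 36, 37, 38, 43, 48}
advance → 34; now {36, 37, 38, 43, 48}
advance → 36; now {37, 38, 43, 48}
advance → 37; now {38, 43, 48}
insert 40 → {38, 40, 43, 48}
insert 25 → {25, 38, 40, 43, 48}
advance → 25; now {38, 40, 43, 48}
advance → 38; now {40, 43, 48}
insert 30 → {30, 40, 43, 48}
insert 22 → {22, 30, 40, 43, 48}
insert 32 → {22, 30, 32, 40, 43, 48}
insert 27 → {22, 27, 30, 32, 40, 43, 48}
insert 33 → {22, 27, 30, 32, 33, 40, 43, 48}
advance → 22; now {27, 30, 32, 33, 40, 43, 48}
insert 44 → {27, 30, 32, 33, 40, 43, 44, 48}
advance → 27; now {30, 32, 33, 40, 43, 44, 48}
insert 47 → {30, 32, 33, 40, 43, 44, 47, 48}
advance → 30; now {32, 33, 40, 43, 44, 47, 48}
insert 21 → {21, 32, 33, 40, 43, 44, 47, 48}
advance → 21; now {32, 33, 40, 43, 44, 47, 48}
insert 41 → {32, 33, 40, 41, 43, 44, 47, 48}

priority queue: [24, 19, 28, 34, 36, 37, 25, 38, 22, 27, 30, 21]; FIFO queue: 24 → 43 → 34 → 48 → 37 → 28 → 19 → 38 → 36 → 40 → 25 → 30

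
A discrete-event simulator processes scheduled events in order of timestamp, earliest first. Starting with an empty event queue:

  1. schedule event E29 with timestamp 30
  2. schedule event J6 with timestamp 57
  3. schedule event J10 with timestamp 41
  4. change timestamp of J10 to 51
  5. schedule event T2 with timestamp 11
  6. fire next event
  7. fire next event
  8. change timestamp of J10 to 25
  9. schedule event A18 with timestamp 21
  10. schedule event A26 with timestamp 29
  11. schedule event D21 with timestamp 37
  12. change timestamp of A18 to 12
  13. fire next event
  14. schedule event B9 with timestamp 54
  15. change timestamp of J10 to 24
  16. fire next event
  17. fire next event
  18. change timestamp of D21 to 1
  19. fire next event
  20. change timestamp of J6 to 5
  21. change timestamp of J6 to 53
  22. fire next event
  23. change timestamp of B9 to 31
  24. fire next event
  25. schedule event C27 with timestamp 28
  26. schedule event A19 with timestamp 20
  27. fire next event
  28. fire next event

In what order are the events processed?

T2 → E29 → A18 → J10 → A26 → D21 → J6 → B9 → A19 → C27

add E29 (timestamp 30) → {E29:30}
add J6 (timestamp 57) → {E29:30, J6:57}
add J10 (timestamp 41) → {E29:30, J10:41, J6:57}
update J10 to timestamp 51 → {E29:30, J10:51, J6:57}
add T2 (timestamp 11) → {T2:11, E29:30, J10:51, J6:57}
fire next event → T2; now {E29:30, J10:51, J6:57}
fire next event → E29; now {J10:51, J6:57}
update J10 to timestamp 25 → {J10:25, J6:57}
add A18 (timestamp 21) → {A18:21, J10:25, J6:57}
add A26 (timestamp 29) → {A18:21, J10:25, A26:29, J6:57}
add D21 (timestamp 37) → {A18:21, J10:25, A26:29, D21:37, J6:57}
update A18 to timestamp 12 → {A18:12, J10:25, A26:29, D21:37, J6:57}
fire next event → A18; now {J10:25, A26:29, D21:37, J6:57}
add B9 (timestamp 54) → {J10:25, A26:29, D21:37, B9:54, J6:57}
update J10 to timestamp 24 → {J10:24, A26:29, D21:37, B9:54, J6:57}
fire next event → J10; now {A26:29, D21:37, B9:54, J6:57}
fire next event → A26; now {D21:37, B9:54, J6:57}
update D21 to timestamp 1 → {D21:1, B9:54, J6:57}
fire next event → D21; now {B9:54, J6:57}
update J6 to timestamp 5 → {J6:5, B9:54}
update J6 to timestamp 53 → {J6:53, B9:54}
fire next event → J6; now {B9:54}
update B9 to timestamp 31 → {B9:31}
fire next event → B9; now {}
add C27 (timestamp 28) → {C27:28}
add A19 (timestamp 20) → {A19:20, C27:28}
fire next event → A19; now {C27:28}
fire next event → C27; now {}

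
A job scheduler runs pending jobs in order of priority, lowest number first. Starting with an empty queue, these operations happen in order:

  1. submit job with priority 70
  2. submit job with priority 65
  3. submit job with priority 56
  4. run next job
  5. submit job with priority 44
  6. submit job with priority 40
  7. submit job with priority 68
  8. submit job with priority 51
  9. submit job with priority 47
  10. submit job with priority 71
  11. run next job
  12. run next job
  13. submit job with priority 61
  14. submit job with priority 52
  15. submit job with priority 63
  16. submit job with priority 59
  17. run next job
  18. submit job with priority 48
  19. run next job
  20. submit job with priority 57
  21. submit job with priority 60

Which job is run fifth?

insert 70 → {70}
insert 65 → {65, 70}
insert 56 → {56, 65, 70}
run next job → 56; now {65, 70}
insert 44 → {44, 65, 70}
insert 40 → {40, 44, 65, 70}
insert 68 → {40, 44, 65, 68, 70}
insert 51 → {40, 44, 51, 65, 68, 70}
insert 47 → {40, 44, 47, 51, 65, 68, 70}
insert 71 → {40, 44, 47, 51, 65, 68, 70, 71}
run next job → 40; now {44, 47, 51, 65, 68, 70, 71}
run next job → 44; now {47, 51, 65, 68, 70, 71}
insert 61 → {47, 51, 61, 65, 68, 70, 71}
insert 52 → {47, 51, 52, 61, 65, 68, 70, 71}
insert 63 → {47, 51, 52, 61, 63, 65, 68, 70, 71}
insert 59 → {47, 51, 52, 59, 61, 63, 65, 68, 70, 71}
run next job → 47; now {51, 52, 59, 61, 63, 65, 68, 70, 71}
insert 48 → {48, 51, 52, 59, 61, 63, 65, 68, 70, 71}
run next job → 48; now {51, 52, 59, 61, 63, 65, 68, 70, 71}
insert 57 → {51, 52, 57, 59, 61, 63, 65, 68, 70, 71}
insert 60 → {51, 52, 57, 59, 60, 61, 63, 65, 68, 70, 71}

48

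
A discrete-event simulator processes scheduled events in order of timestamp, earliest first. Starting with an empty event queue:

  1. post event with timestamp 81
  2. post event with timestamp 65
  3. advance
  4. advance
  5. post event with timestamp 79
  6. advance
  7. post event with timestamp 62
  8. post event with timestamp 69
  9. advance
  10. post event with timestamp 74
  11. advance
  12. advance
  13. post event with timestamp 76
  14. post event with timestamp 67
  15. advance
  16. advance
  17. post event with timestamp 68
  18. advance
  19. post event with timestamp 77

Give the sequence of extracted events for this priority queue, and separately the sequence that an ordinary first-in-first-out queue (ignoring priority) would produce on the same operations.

insert 81 → {81}
insert 65 → {65, 81}
advance → 65; now {81}
advance → 81; now {}
insert 79 → {79}
advance → 79; now {}
insert 62 → {62}
insert 69 → {62, 69}
advance → 62; now {69}
insert 74 → {69, 74}
advance → 69; now {74}
advance → 74; now {}
insert 76 → {76}
insert 67 → {67, 76}
advance → 67; now {76}
advance → 76; now {}
insert 68 → {68}
advance → 68; now {}
insert 77 → {77}

priority queue: [65, 81, 79, 62, 69, 74, 67, 76, 68]; FIFO queue: 81, 65, 79, 62, 69, 74, 76, 67, 68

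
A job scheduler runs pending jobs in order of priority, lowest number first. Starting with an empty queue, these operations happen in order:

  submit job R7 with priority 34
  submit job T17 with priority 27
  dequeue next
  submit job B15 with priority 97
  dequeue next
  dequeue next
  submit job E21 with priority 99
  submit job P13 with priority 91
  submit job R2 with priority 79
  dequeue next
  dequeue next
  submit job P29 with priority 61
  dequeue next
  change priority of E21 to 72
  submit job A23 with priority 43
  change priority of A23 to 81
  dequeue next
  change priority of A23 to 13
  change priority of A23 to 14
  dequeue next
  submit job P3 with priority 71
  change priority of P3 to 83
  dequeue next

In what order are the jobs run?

T17 → R7 → B15 → R2 → P13 → P29 → E21 → A23 → P3

add R7 (priority 34) → {R7:34}
add T17 (priority 27) → {T17:27, R7:34}
dequeue next → T17; now {R7:34}
add B15 (priority 97) → {R7:34, B15:97}
dequeue next → R7; now {B15:97}
dequeue next → B15; now {}
add E21 (priority 99) → {E21:99}
add P13 (priority 91) → {P13:91, E21:99}
add R2 (priority 79) → {R2:79, P13:91, E21:99}
dequeue next → R2; now {P13:91, E21:99}
dequeue next → P13; now {E21:99}
add P29 (priority 61) → {P29:61, E21:99}
dequeue next → P29; now {E21:99}
update E21 to priority 72 → {E21:72}
add A23 (priority 43) → {A23:43, E21:72}
update A23 to priority 81 → {E21:72, A23:81}
dequeue next → E21; now {A23:81}
update A23 to priority 13 → {A23:13}
update A23 to priority 14 → {A23:14}
dequeue next → A23; now {}
add P3 (priority 71) → {P3:71}
update P3 to priority 83 → {P3:83}
dequeue next → P3; now {}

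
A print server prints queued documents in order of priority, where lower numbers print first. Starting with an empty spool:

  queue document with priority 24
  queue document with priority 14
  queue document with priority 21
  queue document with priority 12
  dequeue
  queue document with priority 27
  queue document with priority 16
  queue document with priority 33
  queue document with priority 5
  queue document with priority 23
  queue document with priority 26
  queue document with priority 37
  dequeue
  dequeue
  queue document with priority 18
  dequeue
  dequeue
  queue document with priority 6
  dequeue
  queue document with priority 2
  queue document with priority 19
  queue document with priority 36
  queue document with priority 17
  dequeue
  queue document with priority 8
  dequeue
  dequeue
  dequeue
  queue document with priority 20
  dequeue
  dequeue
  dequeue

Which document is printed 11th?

20

insert 24 → {24}
insert 14 → {14, 24}
insert 21 → {14, 21, 24}
insert 12 → {12, 14, 21, 24}
dequeue → 12; now {14, 21, 24}
insert 27 → {14, 21, 24, 27}
insert 16 → {14, 16, 21, 24, 27}
insert 33 → {14, 16, 21, 24, 27, 33}
insert 5 → {5, 14, 16, 21, 24, 27, 33}
insert 23 → {5, 14, 16, 21, 23, 24, 27, 33}
insert 26 → {5, 14, 16, 21, 23, 24, 26, 27, 33}
insert 37 → {5, 14, 16, 21, 23, 24, 26, 27, 33, 37}
dequeue → 5; now {14, 16, 21, 23, 24, 26, 27, 33, 37}
dequeue → 14; now {16, 21, 23, 24, 26, 27, 33, 37}
insert 18 → {16, 18, 21, 23, 24, 26, 27, 33, 37}
dequeue → 16; now {18, 21, 23, 24, 26, 27, 33, 37}
dequeue → 18; now {21, 23, 24, 26, 27, 33, 37}
insert 6 → {6, 21, 23, 24, 26, 27, 33, 37}
dequeue → 6; now {21, 23, 24, 26, 27, 33, 37}
insert 2 → {2, 21, 23, 24, 26, 27, 33, 37}
insert 19 → {2, 19, 21, 23, 24, 26, 27, 33, 37}
insert 36 → {2, 19, 21, 23, 24, 26, 27, 33, 36, 37}
insert 17 → {2, 17, 19, 21, 23, 24, 26, 27, 33, 36, 37}
dequeue → 2; now {17, 19, 21, 23, 24, 26, 27, 33, 36, 37}
insert 8 → {8, 17, 19, 21, 23, 24, 26, 27, 33, 36, 37}
dequeue → 8; now {17, 19, 21, 23, 24, 26, 27, 33, 36, 37}
dequeue → 17; now {19, 21, 23, 24, 26, 27, 33, 36, 37}
dequeue → 19; now {21, 23, 24, 26, 27, 33, 36, 37}
insert 20 → {20, 21, 23, 24, 26, 27, 33, 36, 37}
dequeue → 20; now {21, 23, 24, 26, 27, 33, 36, 37}
dequeue → 21; now {23, 24, 26, 27, 33, 36, 37}
dequeue → 23; now {24, 26, 27, 33, 36, 37}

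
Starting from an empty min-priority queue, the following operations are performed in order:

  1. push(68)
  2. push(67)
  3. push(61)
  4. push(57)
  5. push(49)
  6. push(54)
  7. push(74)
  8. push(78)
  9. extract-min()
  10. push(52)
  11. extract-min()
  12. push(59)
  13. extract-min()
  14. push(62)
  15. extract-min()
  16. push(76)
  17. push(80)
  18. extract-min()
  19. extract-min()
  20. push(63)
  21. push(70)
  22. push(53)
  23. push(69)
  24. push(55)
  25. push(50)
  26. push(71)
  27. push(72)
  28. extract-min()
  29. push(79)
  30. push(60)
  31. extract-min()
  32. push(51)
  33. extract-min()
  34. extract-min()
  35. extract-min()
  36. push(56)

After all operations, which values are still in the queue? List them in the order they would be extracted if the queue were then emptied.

56 → 62 → 63 → 67 → 68 → 69 → 70 → 71 → 72 → 74 → 76 → 78 → 79 → 80

insert 68 → {68}
insert 67 → {67, 68}
insert 61 → {61, 67, 68}
insert 57 → {57, 61, 67, 68}
insert 49 → {49, 57, 61, 67, 68}
insert 54 → {49, 54, 57, 61, 67, 68}
insert 74 → {49, 54, 57, 61, 67, 68, 74}
insert 78 → {49, 54, 57, 61, 67, 68, 74, 78}
extract-min → 49; now {54, 57, 61, 67, 68, 74, 78}
insert 52 → {52, 54, 57, 61, 67, 68, 74, 78}
extract-min → 52; now {54, 57, 61, 67, 68, 74, 78}
insert 59 → {54, 57, 59, 61, 67, 68, 74, 78}
extract-min → 54; now {57, 59, 61, 67, 68, 74, 78}
insert 62 → {57, 59, 61, 62, 67, 68, 74, 78}
extract-min → 57; now {59, 61, 62, 67, 68, 74, 78}
insert 76 → {59, 61, 62, 67, 68, 74, 76, 78}
insert 80 → {59, 61, 62, 67, 68, 74, 76, 78, 80}
extract-min → 59; now {61, 62, 67, 68, 74, 76, 78, 80}
extract-min → 61; now {62, 67, 68, 74, 76, 78, 80}
insert 63 → {62, 63, 67, 68, 74, 76, 78, 80}
insert 70 → {62, 63, 67, 68, 70, 74, 76, 78, 80}
insert 53 → {53, 62, 63, 67, 68, 70, 74, 76, 78, 80}
insert 69 → {53, 62, 63, 67, 68, 69, 70, 74, 76, 78, 80}
insert 55 → {53, 55, 62, 63, 67, 68, 69, 70, 74, 76, 78, 80}
insert 50 → {50, 53, 55, 62, 63, 67, 68, 69, 70, 74, 76, 78, 80}
insert 71 → {50, 53, 55, 62, 63, 67, 68, 69, 70, 71, 74, 76, 78, 80}
insert 72 → {50, 53, 55, 62, 63, 67, 68, 69, 70, 71, 72, 74, 76, 78, 80}
extract-min → 50; now {53, 55, 62, 63, 67, 68, 69, 70, 71, 72, 74, 76, 78, 80}
insert 79 → {53, 55, 62, 63, 67, 68, 69, 70, 71, 72, 74, 76, 78, 79, 80}
insert 60 → {53, 55, 60, 62, 63, 67, 68, 69, 70, 71, 72, 74, 76, 78, 79, 80}
extract-min → 53; now {55, 60, 62, 63, 67, 68, 69, 70, 71, 72, 74, 76, 78, 79, 80}
insert 51 → {51, 55, 60, 62, 63, 67, 68, 69, 70, 71, 72, 74, 76, 78, 79, 80}
extract-min → 51; now {55, 60, 62, 63, 67, 68, 69, 70, 71, 72, 74, 76, 78, 79, 80}
extract-min → 55; now {60, 62, 63, 67, 68, 69, 70, 71, 72, 74, 76, 78, 79, 80}
extract-min → 60; now {62, 63, 67, 68, 69, 70, 71, 72, 74, 76, 78, 79, 80}
insert 56 → {56, 62, 63, 67, 68, 69, 70, 71, 72, 74, 76, 78, 79, 80}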